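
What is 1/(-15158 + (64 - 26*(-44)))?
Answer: -1/13950 ≈ -7.1685e-5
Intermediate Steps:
1/(-15158 + (64 - 26*(-44))) = 1/(-15158 + (64 + 1144)) = 1/(-15158 + 1208) = 1/(-13950) = -1/13950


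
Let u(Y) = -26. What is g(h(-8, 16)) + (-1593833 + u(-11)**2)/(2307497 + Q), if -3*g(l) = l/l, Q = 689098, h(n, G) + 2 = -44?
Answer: -2592022/2996595 ≈ -0.86499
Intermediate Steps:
h(n, G) = -46 (h(n, G) = -2 - 44 = -46)
g(l) = -1/3 (g(l) = -l/(3*l) = -1/3*1 = -1/3)
g(h(-8, 16)) + (-1593833 + u(-11)**2)/(2307497 + Q) = -1/3 + (-1593833 + (-26)**2)/(2307497 + 689098) = -1/3 + (-1593833 + 676)/2996595 = -1/3 - 1593157*1/2996595 = -1/3 - 1593157/2996595 = -2592022/2996595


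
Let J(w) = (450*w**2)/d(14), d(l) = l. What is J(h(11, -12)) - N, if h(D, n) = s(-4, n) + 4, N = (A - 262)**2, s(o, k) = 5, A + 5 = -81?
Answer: -829503/7 ≈ -1.1850e+5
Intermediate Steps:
A = -86 (A = -5 - 81 = -86)
N = 121104 (N = (-86 - 262)**2 = (-348)**2 = 121104)
h(D, n) = 9 (h(D, n) = 5 + 4 = 9)
J(w) = 225*w**2/7 (J(w) = (450*w**2)/14 = (450*w**2)*(1/14) = 225*w**2/7)
J(h(11, -12)) - N = (225/7)*9**2 - 1*121104 = (225/7)*81 - 121104 = 18225/7 - 121104 = -829503/7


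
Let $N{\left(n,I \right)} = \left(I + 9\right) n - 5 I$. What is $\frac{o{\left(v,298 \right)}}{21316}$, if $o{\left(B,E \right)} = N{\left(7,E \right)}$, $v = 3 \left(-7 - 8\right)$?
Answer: $\frac{659}{21316} \approx 0.030916$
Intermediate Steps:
$N{\left(n,I \right)} = - 5 I + n \left(9 + I\right)$ ($N{\left(n,I \right)} = \left(9 + I\right) n - 5 I = n \left(9 + I\right) - 5 I = - 5 I + n \left(9 + I\right)$)
$v = -45$ ($v = 3 \left(-15\right) = -45$)
$o{\left(B,E \right)} = 63 + 2 E$ ($o{\left(B,E \right)} = - 5 E + 9 \cdot 7 + E 7 = - 5 E + 63 + 7 E = 63 + 2 E$)
$\frac{o{\left(v,298 \right)}}{21316} = \frac{63 + 2 \cdot 298}{21316} = \left(63 + 596\right) \frac{1}{21316} = 659 \cdot \frac{1}{21316} = \frac{659}{21316}$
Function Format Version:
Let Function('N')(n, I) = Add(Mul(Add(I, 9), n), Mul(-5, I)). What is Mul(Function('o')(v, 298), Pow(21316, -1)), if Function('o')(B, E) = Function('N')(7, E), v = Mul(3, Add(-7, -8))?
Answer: Rational(659, 21316) ≈ 0.030916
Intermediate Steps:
Function('N')(n, I) = Add(Mul(-5, I), Mul(n, Add(9, I))) (Function('N')(n, I) = Add(Mul(Add(9, I), n), Mul(-5, I)) = Add(Mul(n, Add(9, I)), Mul(-5, I)) = Add(Mul(-5, I), Mul(n, Add(9, I))))
v = -45 (v = Mul(3, -15) = -45)
Function('o')(B, E) = Add(63, Mul(2, E)) (Function('o')(B, E) = Add(Mul(-5, E), Mul(9, 7), Mul(E, 7)) = Add(Mul(-5, E), 63, Mul(7, E)) = Add(63, Mul(2, E)))
Mul(Function('o')(v, 298), Pow(21316, -1)) = Mul(Add(63, Mul(2, 298)), Pow(21316, -1)) = Mul(Add(63, 596), Rational(1, 21316)) = Mul(659, Rational(1, 21316)) = Rational(659, 21316)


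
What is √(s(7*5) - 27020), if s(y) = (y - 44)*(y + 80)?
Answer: I*√28055 ≈ 167.5*I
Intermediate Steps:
s(y) = (-44 + y)*(80 + y)
√(s(7*5) - 27020) = √((-3520 + (7*5)² + 36*(7*5)) - 27020) = √((-3520 + 35² + 36*35) - 27020) = √((-3520 + 1225 + 1260) - 27020) = √(-1035 - 27020) = √(-28055) = I*√28055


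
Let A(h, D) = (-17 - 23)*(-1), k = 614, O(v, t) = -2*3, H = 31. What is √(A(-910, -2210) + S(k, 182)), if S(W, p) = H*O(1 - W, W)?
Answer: I*√146 ≈ 12.083*I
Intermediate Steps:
O(v, t) = -6
A(h, D) = 40 (A(h, D) = -40*(-1) = 40)
S(W, p) = -186 (S(W, p) = 31*(-6) = -186)
√(A(-910, -2210) + S(k, 182)) = √(40 - 186) = √(-146) = I*√146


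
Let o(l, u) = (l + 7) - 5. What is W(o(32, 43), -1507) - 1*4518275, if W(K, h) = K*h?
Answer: -4569513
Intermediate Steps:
o(l, u) = 2 + l (o(l, u) = (7 + l) - 5 = 2 + l)
W(o(32, 43), -1507) - 1*4518275 = (2 + 32)*(-1507) - 1*4518275 = 34*(-1507) - 4518275 = -51238 - 4518275 = -4569513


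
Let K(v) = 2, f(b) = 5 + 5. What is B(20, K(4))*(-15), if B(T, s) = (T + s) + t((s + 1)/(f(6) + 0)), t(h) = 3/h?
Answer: -480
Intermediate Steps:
f(b) = 10
B(T, s) = T + s + 3/(1/10 + s/10) (B(T, s) = (T + s) + 3/(((s + 1)/(10 + 0))) = (T + s) + 3/(((1 + s)/10)) = (T + s) + 3/(((1 + s)*(1/10))) = (T + s) + 3/(1/10 + s/10) = T + s + 3/(1/10 + s/10))
B(20, K(4))*(-15) = ((30 + (1 + 2)*(20 + 2))/(1 + 2))*(-15) = ((30 + 3*22)/3)*(-15) = ((30 + 66)/3)*(-15) = ((1/3)*96)*(-15) = 32*(-15) = -480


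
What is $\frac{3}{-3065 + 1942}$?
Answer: $- \frac{3}{1123} \approx -0.0026714$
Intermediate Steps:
$\frac{3}{-3065 + 1942} = \frac{3}{-1123} = 3 \left(- \frac{1}{1123}\right) = - \frac{3}{1123}$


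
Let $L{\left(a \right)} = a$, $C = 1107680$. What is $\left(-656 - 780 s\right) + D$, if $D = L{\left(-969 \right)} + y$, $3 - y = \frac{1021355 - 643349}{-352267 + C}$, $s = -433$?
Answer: $\frac{253907528728}{755413} \approx 3.3612 \cdot 10^{5}$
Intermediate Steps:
$y = \frac{1888233}{755413}$ ($y = 3 - \frac{1021355 - 643349}{-352267 + 1107680} = 3 - \frac{378006}{755413} = \frac{1888233}{755413} \approx 2.4996$)
$D = - \frac{730106964}{755413}$ ($D = -969 + \frac{1888233}{755413} = - \frac{730106964}{755413} \approx -966.5$)
$\left(-656 - 780 s\right) + D = \left(-656 - -337740\right) - \frac{730106964}{755413} = \left(-656 + 337740\right) - \frac{730106964}{755413} = 337084 - \frac{730106964}{755413} = \frac{253907528728}{755413}$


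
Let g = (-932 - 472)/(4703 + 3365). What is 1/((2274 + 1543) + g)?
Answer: 2017/7698538 ≈ 0.00026200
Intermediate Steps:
g = -351/2017 (g = -1404/8068 = -1404*1/8068 = -351/2017 ≈ -0.17402)
1/((2274 + 1543) + g) = 1/((2274 + 1543) - 351/2017) = 1/(3817 - 351/2017) = 1/(7698538/2017) = 2017/7698538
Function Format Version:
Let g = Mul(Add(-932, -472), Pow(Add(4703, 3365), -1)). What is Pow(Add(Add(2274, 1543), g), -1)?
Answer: Rational(2017, 7698538) ≈ 0.00026200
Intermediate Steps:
g = Rational(-351, 2017) (g = Mul(-1404, Pow(8068, -1)) = Mul(-1404, Rational(1, 8068)) = Rational(-351, 2017) ≈ -0.17402)
Pow(Add(Add(2274, 1543), g), -1) = Pow(Add(Add(2274, 1543), Rational(-351, 2017)), -1) = Pow(Add(3817, Rational(-351, 2017)), -1) = Pow(Rational(7698538, 2017), -1) = Rational(2017, 7698538)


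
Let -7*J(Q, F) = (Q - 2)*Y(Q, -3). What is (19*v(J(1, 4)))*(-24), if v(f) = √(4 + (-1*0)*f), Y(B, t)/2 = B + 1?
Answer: -912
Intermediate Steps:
Y(B, t) = 2 + 2*B (Y(B, t) = 2*(B + 1) = 2*(1 + B) = 2 + 2*B)
J(Q, F) = -(-2 + Q)*(2 + 2*Q)/7 (J(Q, F) = -(Q - 2)*(2 + 2*Q)/7 = -(-2 + Q)*(2 + 2*Q)/7)
v(f) = 2 (v(f) = √(4 + 0*f) = √(4 + 0) = √4 = 2)
(19*v(J(1, 4)))*(-24) = (19*2)*(-24) = 38*(-24) = -912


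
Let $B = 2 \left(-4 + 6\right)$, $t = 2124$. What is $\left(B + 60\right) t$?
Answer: $135936$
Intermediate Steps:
$B = 4$ ($B = 2 \cdot 2 = 4$)
$\left(B + 60\right) t = \left(4 + 60\right) 2124 = 64 \cdot 2124 = 135936$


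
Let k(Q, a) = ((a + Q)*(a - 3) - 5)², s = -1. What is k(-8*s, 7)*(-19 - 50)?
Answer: -208725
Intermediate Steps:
k(Q, a) = (-5 + (-3 + a)*(Q + a))² (k(Q, a) = ((Q + a)*(-3 + a) - 5)² = ((-3 + a)*(Q + a) - 5)² = (-5 + (-3 + a)*(Q + a))²)
k(-8*s, 7)*(-19 - 50) = (5 - 1*7² + 3*(-8*(-1)) + 3*7 - 1*(-8*(-1))*7)²*(-19 - 50) = (5 - 1*49 + 3*8 + 21 - 1*8*7)²*(-69) = (5 - 49 + 24 + 21 - 56)²*(-69) = (-55)²*(-69) = 3025*(-69) = -208725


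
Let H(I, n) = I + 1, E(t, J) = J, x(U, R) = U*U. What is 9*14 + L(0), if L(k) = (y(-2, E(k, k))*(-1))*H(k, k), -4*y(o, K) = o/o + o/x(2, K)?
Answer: 1009/8 ≈ 126.13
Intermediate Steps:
x(U, R) = U²
H(I, n) = 1 + I
y(o, K) = -¼ - o/16 (y(o, K) = -(o/o + o/(2²))/4 = -(1 + o/4)/4 = -¼ - o/16)
L(k) = ⅛ + k/8 (L(k) = ((-¼ - 1/16*(-2))*(-1))*(1 + k) = ((-¼ + ⅛)*(-1))*(1 + k) = (-⅛*(-1))*(1 + k) = (1 + k)/8 = ⅛ + k/8)
9*14 + L(0) = 9*14 + (⅛ + (⅛)*0) = 126 + (⅛ + 0) = 126 + ⅛ = 1009/8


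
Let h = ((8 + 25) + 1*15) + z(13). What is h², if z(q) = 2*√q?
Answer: 2356 + 192*√13 ≈ 3048.3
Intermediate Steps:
h = 48 + 2*√13 (h = ((8 + 25) + 1*15) + 2*√13 = (33 + 15) + 2*√13 = 48 + 2*√13 ≈ 55.211)
h² = (48 + 2*√13)²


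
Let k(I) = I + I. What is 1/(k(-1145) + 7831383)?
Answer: 1/7829093 ≈ 1.2773e-7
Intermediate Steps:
k(I) = 2*I
1/(k(-1145) + 7831383) = 1/(2*(-1145) + 7831383) = 1/(-2290 + 7831383) = 1/7829093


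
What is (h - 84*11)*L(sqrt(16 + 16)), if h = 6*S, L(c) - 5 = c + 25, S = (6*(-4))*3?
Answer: -40680 - 5424*sqrt(2) ≈ -48351.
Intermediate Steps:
S = -72 (S = -24*3 = -72)
L(c) = 30 + c (L(c) = 5 + (c + 25) = 5 + (25 + c) = 30 + c)
h = -432 (h = 6*(-72) = -432)
(h - 84*11)*L(sqrt(16 + 16)) = (-432 - 84*11)*(30 + sqrt(16 + 16)) = (-432 - 924)*(30 + sqrt(32)) = -1356*(30 + 4*sqrt(2)) = -40680 - 5424*sqrt(2)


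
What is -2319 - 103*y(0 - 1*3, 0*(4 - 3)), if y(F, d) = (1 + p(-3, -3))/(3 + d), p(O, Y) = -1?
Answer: -2319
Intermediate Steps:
y(F, d) = 0 (y(F, d) = (1 - 1)/(3 + d) = 0/(3 + d) = 0)
-2319 - 103*y(0 - 1*3, 0*(4 - 3)) = -2319 - 103*0 = -2319 + 0 = -2319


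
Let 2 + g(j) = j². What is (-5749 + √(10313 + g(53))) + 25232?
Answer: 19483 + 8*√205 ≈ 19598.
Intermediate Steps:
g(j) = -2 + j²
(-5749 + √(10313 + g(53))) + 25232 = (-5749 + √(10313 + (-2 + 53²))) + 25232 = (-5749 + √(10313 + (-2 + 2809))) + 25232 = (-5749 + √(10313 + 2807)) + 25232 = (-5749 + √13120) + 25232 = (-5749 + 8*√205) + 25232 = 19483 + 8*√205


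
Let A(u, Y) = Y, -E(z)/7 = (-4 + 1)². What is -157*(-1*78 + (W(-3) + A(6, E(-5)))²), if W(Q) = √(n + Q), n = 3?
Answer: -610887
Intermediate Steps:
E(z) = -63 (E(z) = -7*(-4 + 1)² = -7*(-3)² = -7*9 = -63)
W(Q) = √(3 + Q)
-157*(-1*78 + (W(-3) + A(6, E(-5)))²) = -157*(-1*78 + (√(3 - 3) - 63)²) = -157*(-78 + (√0 - 63)²) = -157*(-78 + (0 - 63)²) = -157*(-78 + (-63)²) = -157*(-78 + 3969) = -157*3891 = -610887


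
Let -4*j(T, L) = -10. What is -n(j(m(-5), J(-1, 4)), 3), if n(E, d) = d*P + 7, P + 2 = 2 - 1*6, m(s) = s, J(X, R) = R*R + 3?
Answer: 11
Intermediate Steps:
J(X, R) = 3 + R² (J(X, R) = R² + 3 = 3 + R²)
P = -6 (P = -2 + (2 - 1*6) = -2 + (2 - 6) = -2 - 4 = -6)
j(T, L) = 5/2 (j(T, L) = -¼*(-10) = 5/2)
n(E, d) = 7 - 6*d (n(E, d) = d*(-6) + 7 = -6*d + 7 = 7 - 6*d)
-n(j(m(-5), J(-1, 4)), 3) = -(7 - 6*3) = -(7 - 18) = -1*(-11) = 11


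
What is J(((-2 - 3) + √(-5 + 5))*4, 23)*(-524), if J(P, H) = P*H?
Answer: 241040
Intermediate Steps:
J(P, H) = H*P
J(((-2 - 3) + √(-5 + 5))*4, 23)*(-524) = (23*(((-2 - 3) + √(-5 + 5))*4))*(-524) = (23*((-5 + √0)*4))*(-524) = (23*((-5 + 0)*4))*(-524) = (23*(-5*4))*(-524) = (23*(-20))*(-524) = -460*(-524) = 241040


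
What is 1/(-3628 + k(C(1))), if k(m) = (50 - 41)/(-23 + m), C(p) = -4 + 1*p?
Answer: -26/94337 ≈ -0.00027561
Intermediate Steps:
C(p) = -4 + p
k(m) = 9/(-23 + m)
1/(-3628 + k(C(1))) = 1/(-3628 + 9/(-23 + (-4 + 1))) = 1/(-3628 + 9/(-23 - 3)) = 1/(-3628 + 9/(-26)) = 1/(-3628 + 9*(-1/26)) = 1/(-3628 - 9/26) = 1/(-94337/26) = -26/94337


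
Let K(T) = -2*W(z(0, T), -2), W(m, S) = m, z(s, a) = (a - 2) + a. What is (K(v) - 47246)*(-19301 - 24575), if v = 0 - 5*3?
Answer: 2070157432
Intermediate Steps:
z(s, a) = -2 + 2*a (z(s, a) = (-2 + a) + a = -2 + 2*a)
v = -15 (v = 0 - 15 = -15)
K(T) = 4 - 4*T (K(T) = -2*(-2 + 2*T) = 4 - 4*T)
(K(v) - 47246)*(-19301 - 24575) = ((4 - 4*(-15)) - 47246)*(-19301 - 24575) = ((4 + 60) - 47246)*(-43876) = (64 - 47246)*(-43876) = -47182*(-43876) = 2070157432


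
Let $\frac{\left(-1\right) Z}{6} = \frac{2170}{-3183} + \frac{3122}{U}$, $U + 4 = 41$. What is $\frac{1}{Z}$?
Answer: $- \frac{39257}{19714072} \approx -0.0019913$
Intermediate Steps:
$U = 37$ ($U = -4 + 41 = 37$)
$Z = - \frac{19714072}{39257}$ ($Z = - 6 \left(\frac{2170}{-3183} + \frac{3122}{37}\right) = - 6 \left(2170 \left(- \frac{1}{3183}\right) + 3122 \cdot \frac{1}{37}\right) = - 6 \left(- \frac{2170}{3183} + \frac{3122}{37}\right) = \left(-6\right) \frac{9857036}{117771} = - \frac{19714072}{39257} \approx -502.18$)
$\frac{1}{Z} = \frac{1}{- \frac{19714072}{39257}} = - \frac{39257}{19714072}$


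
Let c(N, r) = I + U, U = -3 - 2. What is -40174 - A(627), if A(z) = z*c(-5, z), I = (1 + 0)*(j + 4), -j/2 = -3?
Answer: -43309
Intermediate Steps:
j = 6 (j = -2*(-3) = 6)
I = 10 (I = (1 + 0)*(6 + 4) = 1*10 = 10)
U = -5
c(N, r) = 5 (c(N, r) = 10 - 5 = 5)
A(z) = 5*z (A(z) = z*5 = 5*z)
-40174 - A(627) = -40174 - 5*627 = -40174 - 1*3135 = -40174 - 3135 = -43309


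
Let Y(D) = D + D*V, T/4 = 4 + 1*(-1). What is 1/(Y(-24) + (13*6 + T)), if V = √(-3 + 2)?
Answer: 11/822 + 2*I/411 ≈ 0.013382 + 0.0048662*I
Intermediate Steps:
T = 12 (T = 4*(4 + 1*(-1)) = 4*(4 - 1) = 4*3 = 12)
V = I (V = √(-1) = I ≈ 1.0*I)
Y(D) = D + I*D (Y(D) = D + D*I = D + I*D)
1/(Y(-24) + (13*6 + T)) = 1/(-24*(1 + I) + (13*6 + 12)) = 1/((-24 - 24*I) + (78 + 12)) = 1/((-24 - 24*I) + 90) = 1/(66 - 24*I) = (66 + 24*I)/4932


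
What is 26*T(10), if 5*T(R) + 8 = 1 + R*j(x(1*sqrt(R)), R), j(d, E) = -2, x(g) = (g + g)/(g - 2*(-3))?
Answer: -702/5 ≈ -140.40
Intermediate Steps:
x(g) = 2*g/(6 + g) (x(g) = (2*g)/(g + 6) = (2*g)/(6 + g) = 2*g/(6 + g))
T(R) = -7/5 - 2*R/5 (T(R) = -8/5 + (1 + R*(-2))/5 = -8/5 + (1 - 2*R)/5 = -8/5 + (1/5 - 2*R/5) = -7/5 - 2*R/5)
26*T(10) = 26*(-7/5 - 2/5*10) = 26*(-7/5 - 4) = 26*(-27/5) = -702/5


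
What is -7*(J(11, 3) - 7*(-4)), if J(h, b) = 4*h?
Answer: -504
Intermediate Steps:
-7*(J(11, 3) - 7*(-4)) = -7*(4*11 - 7*(-4)) = -7*(44 + 28) = -7*72 = -504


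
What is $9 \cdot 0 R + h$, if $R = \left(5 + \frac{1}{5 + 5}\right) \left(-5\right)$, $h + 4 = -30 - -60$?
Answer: $26$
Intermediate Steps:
$h = 26$ ($h = -4 - -30 = -4 + \left(-30 + 60\right) = -4 + 30 = 26$)
$R = - \frac{51}{2}$ ($R = \left(5 + \frac{1}{10}\right) \left(-5\right) = \frac{51}{10} \left(-5\right) = - \frac{51}{2} \approx -25.5$)
$9 \cdot 0 R + h = 9 \cdot 0 \left(- \frac{51}{2}\right) + 26 = 0 \left(- \frac{51}{2}\right) + 26 = 0 + 26 = 26$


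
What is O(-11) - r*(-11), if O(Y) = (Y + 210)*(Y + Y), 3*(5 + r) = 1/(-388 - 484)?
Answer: -11596739/2616 ≈ -4433.0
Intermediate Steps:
r = -13081/2616 (r = -5 + 1/(3*(-388 - 484)) = -5 + (1/3)/(-872) = -5 + (1/3)*(-1/872) = -5 - 1/2616 = -13081/2616 ≈ -5.0004)
O(Y) = 2*Y*(210 + Y) (O(Y) = (210 + Y)*(2*Y) = 2*Y*(210 + Y))
O(-11) - r*(-11) = 2*(-11)*(210 - 11) - (-13081)*(-11)/2616 = 2*(-11)*199 - 1*143891/2616 = -4378 - 143891/2616 = -11596739/2616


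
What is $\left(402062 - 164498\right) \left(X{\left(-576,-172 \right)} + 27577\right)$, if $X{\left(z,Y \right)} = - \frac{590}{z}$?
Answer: $\frac{52412366129}{8} \approx 6.5515 \cdot 10^{9}$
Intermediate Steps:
$\left(402062 - 164498\right) \left(X{\left(-576,-172 \right)} + 27577\right) = \left(402062 - 164498\right) \left(- \frac{590}{-576} + 27577\right) = 237564 \left(\left(-590\right) \left(- \frac{1}{576}\right) + 27577\right) = 237564 \left(\frac{295}{288} + 27577\right) = 237564 \cdot \frac{7942471}{288} = \frac{52412366129}{8}$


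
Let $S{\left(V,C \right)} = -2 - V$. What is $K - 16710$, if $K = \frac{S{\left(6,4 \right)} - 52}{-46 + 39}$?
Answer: $- \frac{116910}{7} \approx -16701.0$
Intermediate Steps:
$K = \frac{60}{7}$ ($K = \frac{\left(-2 - 6\right) - 52}{-46 + 39} = \frac{\left(-2 - 6\right) - 52}{-7} = \left(-8 - 52\right) \left(- \frac{1}{7}\right) = \left(-60\right) \left(- \frac{1}{7}\right) = \frac{60}{7} \approx 8.5714$)
$K - 16710 = \frac{60}{7} - 16710 = - \frac{116910}{7}$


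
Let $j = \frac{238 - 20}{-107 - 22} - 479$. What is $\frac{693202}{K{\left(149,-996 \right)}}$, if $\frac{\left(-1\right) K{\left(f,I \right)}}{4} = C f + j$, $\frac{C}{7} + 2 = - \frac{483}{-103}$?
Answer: $- \frac{4605287487}{61765184} \approx -74.561$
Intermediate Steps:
$C = \frac{1939}{103}$ ($C = -14 + 7 \left(- \frac{483}{-103}\right) = -14 + 7 \left(\left(-483\right) \left(- \frac{1}{103}\right)\right) = -14 + 7 \cdot \frac{483}{103} = -14 + \frac{3381}{103} = \frac{1939}{103} \approx 18.825$)
$j = - \frac{62009}{129}$ ($j = \frac{218}{-129} - 479 = 218 \left(- \frac{1}{129}\right) - 479 = - \frac{218}{129} - 479 = - \frac{62009}{129} \approx -480.69$)
$K{\left(f,I \right)} = \frac{248036}{129} - \frac{7756 f}{103}$ ($K{\left(f,I \right)} = - 4 \left(\frac{1939 f}{103} - \frac{62009}{129}\right) = - 4 \left(- \frac{62009}{129} + \frac{1939 f}{103}\right) = \frac{248036}{129} - \frac{7756 f}{103}$)
$\frac{693202}{K{\left(149,-996 \right)}} = \frac{693202}{\frac{248036}{129} - \frac{1155644}{103}} = \frac{693202}{- \frac{123530368}{13287}} = 693202 \left(- \frac{13287}{123530368}\right) = - \frac{4605287487}{61765184}$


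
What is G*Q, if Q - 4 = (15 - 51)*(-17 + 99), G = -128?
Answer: 377344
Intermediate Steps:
Q = -2948 (Q = 4 + (15 - 51)*(-17 + 99) = 4 - 36*82 = 4 - 2952 = -2948)
G*Q = -128*(-2948) = 377344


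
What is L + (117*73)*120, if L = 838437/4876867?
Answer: 4998399364077/4876867 ≈ 1.0249e+6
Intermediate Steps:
L = 838437/4876867 (L = 838437*(1/4876867) = 838437/4876867 ≈ 0.17192)
L + (117*73)*120 = 838437/4876867 + (117*73)*120 = 838437/4876867 + 8541*120 = 838437/4876867 + 1024920 = 4998399364077/4876867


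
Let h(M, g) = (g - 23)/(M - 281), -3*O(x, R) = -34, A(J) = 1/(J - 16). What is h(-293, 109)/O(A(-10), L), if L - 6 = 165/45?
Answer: -129/9758 ≈ -0.013220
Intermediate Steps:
L = 29/3 (L = 6 + 165/45 = 6 + 165*(1/45) = 6 + 11/3 = 29/3 ≈ 9.6667)
A(J) = 1/(-16 + J)
O(x, R) = 34/3 (O(x, R) = -⅓*(-34) = 34/3)
h(M, g) = (-23 + g)/(-281 + M)
h(-293, 109)/O(A(-10), L) = ((-23 + 109)/(-281 - 293))/(34/3) = (86/(-574))*(3/34) = -1/574*86*(3/34) = -43/287*3/34 = -129/9758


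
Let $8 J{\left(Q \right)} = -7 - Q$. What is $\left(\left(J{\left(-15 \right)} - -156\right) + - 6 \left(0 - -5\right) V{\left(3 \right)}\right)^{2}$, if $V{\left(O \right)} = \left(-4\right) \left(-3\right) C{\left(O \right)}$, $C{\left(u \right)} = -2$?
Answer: $769129$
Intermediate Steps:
$J{\left(Q \right)} = - \frac{7}{8} - \frac{Q}{8}$ ($J{\left(Q \right)} = \frac{-7 - Q}{8} = - \frac{7}{8} - \frac{Q}{8}$)
$V{\left(O \right)} = -24$ ($V{\left(O \right)} = \left(-4\right) \left(-3\right) \left(-2\right) = 12 \left(-2\right) = -24$)
$\left(\left(J{\left(-15 \right)} - -156\right) + - 6 \left(0 - -5\right) V{\left(3 \right)}\right)^{2} = \left(\left(\left(- \frac{7}{8} - - \frac{15}{8}\right) - -156\right) + - 6 \left(0 - -5\right) \left(-24\right)\right)^{2} = \left(\left(\left(- \frac{7}{8} + \frac{15}{8}\right) + 156\right) + - 6 \left(0 + 5\right) \left(-24\right)\right)^{2} = \left(\left(1 + 156\right) + \left(-6\right) 5 \left(-24\right)\right)^{2} = \left(157 - -720\right)^{2} = \left(157 + 720\right)^{2} = 877^{2} = 769129$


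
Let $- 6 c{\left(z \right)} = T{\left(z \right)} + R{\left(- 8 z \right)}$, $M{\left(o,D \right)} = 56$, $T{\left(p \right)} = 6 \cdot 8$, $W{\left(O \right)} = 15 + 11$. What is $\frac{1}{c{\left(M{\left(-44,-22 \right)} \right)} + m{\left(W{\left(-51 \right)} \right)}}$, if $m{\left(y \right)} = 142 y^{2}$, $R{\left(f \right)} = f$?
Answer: $\frac{3}{288176} \approx 1.041 \cdot 10^{-5}$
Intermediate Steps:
$W{\left(O \right)} = 26$
$T{\left(p \right)} = 48$
$c{\left(z \right)} = -8 + \frac{4 z}{3}$ ($c{\left(z \right)} = - \frac{48 - 8 z}{6} = -8 + \frac{4 z}{3}$)
$\frac{1}{c{\left(M{\left(-44,-22 \right)} \right)} + m{\left(W{\left(-51 \right)} \right)}} = \frac{1}{\left(-8 + \frac{4}{3} \cdot 56\right) + 142 \cdot 26^{2}} = \frac{1}{\left(-8 + \frac{224}{3}\right) + 142 \cdot 676} = \frac{1}{\frac{200}{3} + 95992} = \frac{1}{\frac{288176}{3}} = \frac{3}{288176}$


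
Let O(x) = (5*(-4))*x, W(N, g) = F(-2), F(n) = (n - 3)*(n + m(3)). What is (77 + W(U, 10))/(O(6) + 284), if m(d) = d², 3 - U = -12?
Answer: 21/82 ≈ 0.25610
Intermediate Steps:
U = 15 (U = 3 - 1*(-12) = 3 + 12 = 15)
F(n) = (-3 + n)*(9 + n) (F(n) = (n - 3)*(n + 3²) = (-3 + n)*(n + 9) = (-3 + n)*(9 + n))
W(N, g) = -35 (W(N, g) = -27 + (-2)² + 6*(-2) = -27 + 4 - 12 = -35)
O(x) = -20*x
(77 + W(U, 10))/(O(6) + 284) = (77 - 35)/(-20*6 + 284) = 42/(-120 + 284) = 42/164 = 42*(1/164) = 21/82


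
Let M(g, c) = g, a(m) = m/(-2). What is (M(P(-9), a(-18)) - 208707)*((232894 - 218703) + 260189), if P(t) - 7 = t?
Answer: -57265575420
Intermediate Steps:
P(t) = 7 + t
a(m) = -m/2 (a(m) = m*(-½) = -m/2)
(M(P(-9), a(-18)) - 208707)*((232894 - 218703) + 260189) = ((7 - 9) - 208707)*((232894 - 218703) + 260189) = (-2 - 208707)*(14191 + 260189) = -208709*274380 = -57265575420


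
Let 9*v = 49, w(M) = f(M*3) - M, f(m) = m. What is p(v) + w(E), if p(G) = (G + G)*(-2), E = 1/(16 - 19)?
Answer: -202/9 ≈ -22.444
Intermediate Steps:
E = -⅓ (E = 1/(-3) = -⅓ ≈ -0.33333)
w(M) = 2*M (w(M) = M*3 - M = 3*M - M = 2*M)
v = 49/9 (v = (⅑)*49 = 49/9 ≈ 5.4444)
p(G) = -4*G (p(G) = (2*G)*(-2) = -4*G)
p(v) + w(E) = -4*49/9 + 2*(-⅓) = -196/9 - ⅔ = -202/9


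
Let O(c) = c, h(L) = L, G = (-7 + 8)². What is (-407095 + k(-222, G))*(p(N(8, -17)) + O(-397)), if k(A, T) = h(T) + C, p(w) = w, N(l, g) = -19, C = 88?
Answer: 169314496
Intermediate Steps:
G = 1 (G = 1² = 1)
k(A, T) = 88 + T (k(A, T) = T + 88 = 88 + T)
(-407095 + k(-222, G))*(p(N(8, -17)) + O(-397)) = (-407095 + (88 + 1))*(-19 - 397) = (-407095 + 89)*(-416) = -407006*(-416) = 169314496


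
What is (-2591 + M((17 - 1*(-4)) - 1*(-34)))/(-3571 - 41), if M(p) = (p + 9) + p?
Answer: 206/301 ≈ 0.68439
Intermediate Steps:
M(p) = 9 + 2*p (M(p) = (9 + p) + p = 9 + 2*p)
(-2591 + M((17 - 1*(-4)) - 1*(-34)))/(-3571 - 41) = (-2591 + (9 + 2*((17 - 1*(-4)) - 1*(-34))))/(-3571 - 41) = (-2591 + (9 + 2*((17 + 4) + 34)))/(-3612) = (-2591 + (9 + 2*(21 + 34)))*(-1/3612) = (-2591 + (9 + 2*55))*(-1/3612) = (-2591 + (9 + 110))*(-1/3612) = (-2591 + 119)*(-1/3612) = -2472*(-1/3612) = 206/301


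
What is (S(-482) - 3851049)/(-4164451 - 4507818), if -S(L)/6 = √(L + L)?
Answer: 3851049/8672269 + 12*I*√241/8672269 ≈ 0.44406 + 2.1481e-5*I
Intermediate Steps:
S(L) = -6*√2*√L (S(L) = -6*√(L + L) = -6*√2*√L)
(S(-482) - 3851049)/(-4164451 - 4507818) = (-6*√2*√(-482) - 3851049)/(-4164451 - 4507818) = (-6*√2*I*√482 - 3851049)/(-8672269) = (-12*I*√241 - 3851049)*(-1/8672269) = (-3851049 - 12*I*√241)*(-1/8672269) = 3851049/8672269 + 12*I*√241/8672269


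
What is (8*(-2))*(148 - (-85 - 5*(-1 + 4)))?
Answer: -3968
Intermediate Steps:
(8*(-2))*(148 - (-85 - 5*(-1 + 4))) = -16*(148 - (-85 - 5*3)) = -16*(148 - (-85 - 15)) = -16*(148 - 1*(-100)) = -16*(148 + 100) = -16*248 = -3968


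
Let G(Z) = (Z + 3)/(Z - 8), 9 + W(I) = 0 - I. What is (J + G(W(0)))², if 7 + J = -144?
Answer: 6558721/289 ≈ 22695.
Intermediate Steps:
J = -151 (J = -7 - 144 = -151)
W(I) = -9 - I (W(I) = -9 + (0 - I) = -9 - I)
G(Z) = (3 + Z)/(-8 + Z)
(J + G(W(0)))² = (-151 + (3 + (-9 - 1*0))/(-8 + (-9 - 1*0)))² = (-151 + (3 + (-9 + 0))/(-8 + (-9 + 0)))² = (-151 + (3 - 9)/(-8 - 9))² = (-151 - 6/(-17))² = (-151 - 1/17*(-6))² = (-151 + 6/17)² = (-2561/17)² = 6558721/289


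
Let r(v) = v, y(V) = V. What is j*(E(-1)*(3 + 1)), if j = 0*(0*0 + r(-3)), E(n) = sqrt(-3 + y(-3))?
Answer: 0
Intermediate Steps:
E(n) = I*sqrt(6) (E(n) = sqrt(-3 - 3) = sqrt(-6) = I*sqrt(6))
j = 0 (j = 0*(0*0 - 3) = 0*(0 - 3) = 0*(-3) = 0)
j*(E(-1)*(3 + 1)) = 0*((I*sqrt(6))*(3 + 1)) = 0*((I*sqrt(6))*4) = 0*(4*I*sqrt(6)) = 0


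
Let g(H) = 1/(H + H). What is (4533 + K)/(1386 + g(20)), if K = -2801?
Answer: 69280/55441 ≈ 1.2496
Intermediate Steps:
g(H) = 1/(2*H)
(4533 + K)/(1386 + g(20)) = (4533 - 2801)/(1386 + (½)/20) = 1732/(1386 + (½)*(1/20)) = 1732/(1386 + 1/40) = 1732/(55441/40) = 1732*(40/55441) = 69280/55441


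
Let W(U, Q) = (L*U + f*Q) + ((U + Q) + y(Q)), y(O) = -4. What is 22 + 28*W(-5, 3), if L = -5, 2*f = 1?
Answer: 596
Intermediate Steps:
f = ½ (f = (½)*1 = ½ ≈ 0.50000)
W(U, Q) = -4 - 4*U + 3*Q/2 (W(U, Q) = (-5*U + Q/2) + ((U + Q) - 4) = (Q/2 - 5*U) + ((Q + U) - 4) = (Q/2 - 5*U) + (-4 + Q + U) = -4 - 4*U + 3*Q/2)
22 + 28*W(-5, 3) = 22 + 28*(-4 - 4*(-5) + (3/2)*3) = 22 + 28*(-4 + 20 + 9/2) = 22 + 28*(41/2) = 22 + 574 = 596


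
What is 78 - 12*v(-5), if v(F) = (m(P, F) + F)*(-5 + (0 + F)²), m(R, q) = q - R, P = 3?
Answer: 3198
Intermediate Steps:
v(F) = (-5 + F²)*(-3 + 2*F) (v(F) = ((F - 1*3) + F)*(-5 + (0 + F)²) = ((F - 3) + F)*(-5 + F²) = ((-3 + F) + F)*(-5 + F²) = (-3 + 2*F)*(-5 + F²) = (-5 + F²)*(-3 + 2*F))
78 - 12*v(-5) = 78 - 12*(15 + (-5)³ - 10*(-5) + (-5)²*(-3 - 5)) = 78 - 12*(15 - 125 + 50 + 25*(-8)) = 78 - 12*(15 - 125 + 50 - 200) = 78 - 12*(-260) = 78 + 3120 = 3198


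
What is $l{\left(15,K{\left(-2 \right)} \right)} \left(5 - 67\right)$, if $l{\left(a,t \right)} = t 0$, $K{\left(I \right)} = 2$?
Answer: $0$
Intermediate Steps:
$l{\left(a,t \right)} = 0$
$l{\left(15,K{\left(-2 \right)} \right)} \left(5 - 67\right) = 0 \left(5 - 67\right) = 0 \left(-62\right) = 0$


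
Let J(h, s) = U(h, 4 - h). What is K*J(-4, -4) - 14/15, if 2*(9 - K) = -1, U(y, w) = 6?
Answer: 841/15 ≈ 56.067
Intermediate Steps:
K = 19/2 (K = 9 - ½*(-1) = 9 + ½ = 19/2 ≈ 9.5000)
J(h, s) = 6
K*J(-4, -4) - 14/15 = (19/2)*6 - 14/15 = 57 - 14*1/15 = 57 - 14/15 = 841/15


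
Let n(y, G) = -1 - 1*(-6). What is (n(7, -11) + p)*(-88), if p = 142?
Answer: -12936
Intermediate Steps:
n(y, G) = 5 (n(y, G) = -1 + 6 = 5)
(n(7, -11) + p)*(-88) = (5 + 142)*(-88) = 147*(-88) = -12936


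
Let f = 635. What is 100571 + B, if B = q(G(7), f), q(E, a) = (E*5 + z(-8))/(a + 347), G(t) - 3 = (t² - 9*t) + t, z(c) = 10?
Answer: 49380356/491 ≈ 1.0057e+5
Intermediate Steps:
G(t) = 3 + t² - 8*t (G(t) = 3 + ((t² - 9*t) + t) = 3 + (t² - 8*t) = 3 + t² - 8*t)
q(E, a) = (10 + 5*E)/(347 + a) (q(E, a) = (E*5 + 10)/(a + 347) = (5*E + 10)/(347 + a) = (10 + 5*E)/(347 + a))
B = -5/491 (B = 5*(2 + (3 + 7² - 8*7))/(347 + 635) = 5*(2 + (3 + 49 - 56))/982 = 5*(1/982)*(2 - 4) = 5*(1/982)*(-2) = -5/491 ≈ -0.010183)
100571 + B = 100571 - 5/491 = 49380356/491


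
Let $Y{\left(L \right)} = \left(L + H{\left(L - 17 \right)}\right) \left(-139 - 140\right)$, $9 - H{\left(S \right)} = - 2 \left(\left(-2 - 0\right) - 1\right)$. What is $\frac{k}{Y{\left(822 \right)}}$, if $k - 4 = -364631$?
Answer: $\frac{364627}{230175} \approx 1.5841$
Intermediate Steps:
$k = -364627$ ($k = 4 - 364631 = -364627$)
$H{\left(S \right)} = 3$ ($H{\left(S \right)} = 9 - - 2 \left(\left(-2 - 0\right) - 1\right) = 9 - - 2 \left(\left(-2 + 0\right) - 1\right) = 9 - - 2 \left(-2 - 1\right) = 9 - \left(-2\right) \left(-3\right) = 9 - 6 = 3$)
$Y{\left(L \right)} = -837 - 279 L$ ($Y{\left(L \right)} = \left(L + 3\right) \left(-139 - 140\right) = \left(3 + L\right) \left(-279\right) = -837 - 279 L$)
$\frac{k}{Y{\left(822 \right)}} = - \frac{364627}{-837 - 229338} = - \frac{364627}{-230175} = \left(-364627\right) \left(- \frac{1}{230175}\right) = \frac{364627}{230175}$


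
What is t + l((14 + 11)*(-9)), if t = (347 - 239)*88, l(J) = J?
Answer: 9279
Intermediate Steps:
t = 9504 (t = 108*88 = 9504)
t + l((14 + 11)*(-9)) = 9504 + (14 + 11)*(-9) = 9504 + 25*(-9) = 9504 - 225 = 9279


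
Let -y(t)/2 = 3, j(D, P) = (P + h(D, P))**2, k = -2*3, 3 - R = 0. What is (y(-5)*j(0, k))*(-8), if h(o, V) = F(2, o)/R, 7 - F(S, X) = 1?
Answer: 768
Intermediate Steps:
F(S, X) = 6 (F(S, X) = 7 - 1*1 = 7 - 1 = 6)
R = 3 (R = 3 - 1*0 = 3 + 0 = 3)
k = -6
h(o, V) = 2 (h(o, V) = 6/3 = 6*(1/3) = 2)
j(D, P) = (2 + P)**2 (j(D, P) = (P + 2)**2 = (2 + P)**2)
y(t) = -6 (y(t) = -2*3 = -6)
(y(-5)*j(0, k))*(-8) = -6*(2 - 6)**2*(-8) = -6*(-4)**2*(-8) = -6*16*(-8) = -96*(-8) = 768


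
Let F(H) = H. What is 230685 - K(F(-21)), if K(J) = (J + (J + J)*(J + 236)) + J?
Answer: 239757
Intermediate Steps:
K(J) = 2*J + 2*J*(236 + J) (K(J) = (J + (2*J)*(236 + J)) + J = (J + 2*J*(236 + J)) + J = 2*J + 2*J*(236 + J))
230685 - K(F(-21)) = 230685 - 2*(-21)*(237 - 21) = 230685 - 2*(-21)*216 = 230685 - 1*(-9072) = 230685 + 9072 = 239757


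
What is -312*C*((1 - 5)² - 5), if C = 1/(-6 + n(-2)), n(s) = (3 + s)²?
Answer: 3432/5 ≈ 686.40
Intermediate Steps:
C = -⅕ (C = 1/(-6 + (3 - 2)²) = 1/(-6 + 1²) = 1/(-6 + 1) = 1/(-5) = -⅕ ≈ -0.20000)
-312*C*((1 - 5)² - 5) = -(-312)*((1 - 5)² - 5)/5 = -(-312)*((-4)² - 5)/5 = -(-312)*(16 - 5)/5 = -(-312)*11/5 = -312*(-11/5) = 3432/5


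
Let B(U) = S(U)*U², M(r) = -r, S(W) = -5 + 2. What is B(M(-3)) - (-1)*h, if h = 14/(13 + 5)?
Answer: -236/9 ≈ -26.222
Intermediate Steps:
S(W) = -3
h = 7/9 (h = 14/18 = 14*(1/18) = 7/9 ≈ 0.77778)
B(U) = -3*U²
B(M(-3)) - (-1)*h = -3*(-1*(-3))² - (-1)*7/9 = -3*3² - 1*(-7/9) = -3*9 + 7/9 = -27 + 7/9 = -236/9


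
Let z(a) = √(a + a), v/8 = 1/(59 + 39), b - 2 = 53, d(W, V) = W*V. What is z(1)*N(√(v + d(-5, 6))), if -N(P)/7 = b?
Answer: -385*√2 ≈ -544.47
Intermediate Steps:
d(W, V) = V*W
b = 55 (b = 2 + 53 = 55)
v = 4/49 (v = 8/(59 + 39) = 8/98 = 8*(1/98) = 4/49 ≈ 0.081633)
N(P) = -385 (N(P) = -7*55 = -385)
z(a) = √2*√a (z(a) = √(2*a) = √2*√a)
z(1)*N(√(v + d(-5, 6))) = (√2*√1)*(-385) = (√2*1)*(-385) = √2*(-385) = -385*√2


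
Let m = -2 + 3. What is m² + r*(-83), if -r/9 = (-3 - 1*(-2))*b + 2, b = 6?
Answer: -2987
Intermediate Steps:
m = 1
r = 36 (r = -9*((-3 - 1*(-2))*6 + 2) = -9*((-3 + 2)*6 + 2) = -9*(-1*6 + 2) = -9*(-6 + 2) = -9*(-4) = 36)
m² + r*(-83) = 1² + 36*(-83) = 1 - 2988 = -2987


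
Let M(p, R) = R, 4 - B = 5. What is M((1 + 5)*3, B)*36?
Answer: -36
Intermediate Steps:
B = -1 (B = 4 - 1*5 = 4 - 5 = -1)
M((1 + 5)*3, B)*36 = -1*36 = -36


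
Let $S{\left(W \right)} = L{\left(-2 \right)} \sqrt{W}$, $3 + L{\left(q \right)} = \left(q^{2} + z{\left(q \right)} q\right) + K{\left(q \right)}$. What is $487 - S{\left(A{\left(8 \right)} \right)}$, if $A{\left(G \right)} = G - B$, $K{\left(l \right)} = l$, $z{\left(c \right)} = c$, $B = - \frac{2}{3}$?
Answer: $487 - \sqrt{78} \approx 478.17$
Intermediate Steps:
$B = - \frac{2}{3}$ ($B = \left(-2\right) \frac{1}{3} = - \frac{2}{3} \approx -0.66667$)
$L{\left(q \right)} = -3 + q + 2 q^{2}$ ($L{\left(q \right)} = -3 + \left(\left(q^{2} + q q\right) + q\right) = -3 + \left(\left(q^{2} + q^{2}\right) + q\right) = -3 + \left(2 q^{2} + q\right) = -3 + \left(q + 2 q^{2}\right) = -3 + q + 2 q^{2}$)
$A{\left(G \right)} = \frac{2}{3} + G$ ($A{\left(G \right)} = G - - \frac{2}{3} = G + \frac{2}{3} = \frac{2}{3} + G$)
$S{\left(W \right)} = 3 \sqrt{W}$ ($S{\left(W \right)} = \left(-3 - 2 + 2 \left(-2\right)^{2}\right) \sqrt{W} = \left(-3 - 2 + 2 \cdot 4\right) \sqrt{W} = \left(-3 - 2 + 8\right) \sqrt{W} = 3 \sqrt{W}$)
$487 - S{\left(A{\left(8 \right)} \right)} = 487 - 3 \sqrt{\frac{2}{3} + 8} = 487 - 3 \sqrt{\frac{26}{3}} = 487 - 3 \frac{\sqrt{78}}{3} = 487 - \sqrt{78}$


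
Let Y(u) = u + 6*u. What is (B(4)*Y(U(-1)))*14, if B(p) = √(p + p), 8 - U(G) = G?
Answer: 1764*√2 ≈ 2494.7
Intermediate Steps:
U(G) = 8 - G
Y(u) = 7*u
B(p) = √2*√p (B(p) = √(2*p) = √2*√p)
(B(4)*Y(U(-1)))*14 = ((√2*√4)*(7*(8 - 1*(-1))))*14 = ((√2*2)*(7*(8 + 1)))*14 = ((2*√2)*(7*9))*14 = ((2*√2)*63)*14 = (126*√2)*14 = 1764*√2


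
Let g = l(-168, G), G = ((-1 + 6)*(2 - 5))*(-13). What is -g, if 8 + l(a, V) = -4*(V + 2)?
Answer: 796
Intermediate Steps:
G = 195 (G = (5*(-3))*(-13) = -15*(-13) = 195)
l(a, V) = -16 - 4*V (l(a, V) = -8 - 4*(V + 2) = -8 - 4*(2 + V) = -8 + (-8 - 4*V) = -16 - 4*V)
g = -796 (g = -16 - 4*195 = -16 - 780 = -796)
-g = -1*(-796) = 796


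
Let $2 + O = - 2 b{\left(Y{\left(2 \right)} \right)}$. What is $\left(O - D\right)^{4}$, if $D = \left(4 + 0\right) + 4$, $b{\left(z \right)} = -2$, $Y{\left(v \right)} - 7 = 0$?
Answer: $1296$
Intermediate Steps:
$Y{\left(v \right)} = 7$ ($Y{\left(v \right)} = 7 + 0 = 7$)
$O = 2$ ($O = -2 - -4 = -2 + 4 = 2$)
$D = 8$ ($D = 4 + 4 = 8$)
$\left(O - D\right)^{4} = \left(2 - 8\right)^{4} = \left(-6\right)^{4} = 1296$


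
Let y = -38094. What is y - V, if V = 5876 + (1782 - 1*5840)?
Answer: -39912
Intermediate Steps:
V = 1818 (V = 5876 + (1782 - 5840) = 5876 - 4058 = 1818)
y - V = -38094 - 1*1818 = -38094 - 1818 = -39912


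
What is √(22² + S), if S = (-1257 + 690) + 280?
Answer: √197 ≈ 14.036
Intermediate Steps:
S = -287 (S = -567 + 280 = -287)
√(22² + S) = √(22² - 287) = √(484 - 287) = √197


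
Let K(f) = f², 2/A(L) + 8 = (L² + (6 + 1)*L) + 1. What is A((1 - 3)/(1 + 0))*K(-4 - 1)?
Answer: -50/17 ≈ -2.9412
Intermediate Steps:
A(L) = 2/(-7 + L² + 7*L) (A(L) = 2/(-8 + ((L² + (6 + 1)*L) + 1)) = 2/(-8 + ((L² + 7*L) + 1)) = 2/(-8 + (1 + L² + 7*L)) = 2/(-7 + L² + 7*L))
A((1 - 3)/(1 + 0))*K(-4 - 1) = (2/(-7 + ((1 - 3)/(1 + 0))² + 7*((1 - 3)/(1 + 0))))*(-4 - 1)² = (2/(-7 + (-2/1)² + 7*(-2/1)))*(-5)² = (2/(-7 + (-2*1)² + 7*(-2*1)))*25 = (2/(-7 + (-2)² + 7*(-2)))*25 = (2/(-7 + 4 - 14))*25 = (2/(-17))*25 = (2*(-1/17))*25 = -2/17*25 = -50/17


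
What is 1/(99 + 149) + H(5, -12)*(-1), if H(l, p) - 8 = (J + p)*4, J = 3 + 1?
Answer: 5953/248 ≈ 24.004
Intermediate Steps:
J = 4
H(l, p) = 24 + 4*p (H(l, p) = 8 + (4 + p)*4 = 8 + (16 + 4*p) = 24 + 4*p)
1/(99 + 149) + H(5, -12)*(-1) = 1/(99 + 149) + (24 + 4*(-12))*(-1) = 1/248 + (24 - 48)*(-1) = 1/248 - 24*(-1) = 1/248 + 24 = 5953/248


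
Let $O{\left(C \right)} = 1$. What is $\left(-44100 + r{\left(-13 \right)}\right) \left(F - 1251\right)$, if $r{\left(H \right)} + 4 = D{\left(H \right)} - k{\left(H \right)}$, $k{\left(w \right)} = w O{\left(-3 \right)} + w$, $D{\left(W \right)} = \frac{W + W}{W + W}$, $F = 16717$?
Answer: $-681694882$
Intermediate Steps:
$D{\left(W \right)} = 1$ ($D{\left(W \right)} = \frac{2 W}{2 W} = 2 W \frac{1}{2 W} = 1$)
$k{\left(w \right)} = 2 w$ ($k{\left(w \right)} = w 1 + w = w + w = 2 w$)
$r{\left(H \right)} = -3 - 2 H$ ($r{\left(H \right)} = -4 - \left(-1 + 2 H\right) = -3 - 2 H$)
$\left(-44100 + r{\left(-13 \right)}\right) \left(F - 1251\right) = \left(-44100 - -23\right) \left(16717 - 1251\right) = \left(-44100 + \left(-3 + 26\right)\right) 15466 = \left(-44100 + 23\right) 15466 = \left(-44077\right) 15466 = -681694882$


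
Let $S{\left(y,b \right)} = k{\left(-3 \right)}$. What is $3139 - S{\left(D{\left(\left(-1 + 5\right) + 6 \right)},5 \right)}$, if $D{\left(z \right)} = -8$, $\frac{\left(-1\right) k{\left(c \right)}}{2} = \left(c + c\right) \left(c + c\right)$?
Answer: $3211$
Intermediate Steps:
$k{\left(c \right)} = - 8 c^{2}$ ($k{\left(c \right)} = - 2 \left(c + c\right) \left(c + c\right) = - 2 \cdot 2 c 2 c = - 2 \cdot 4 c^{2} = - 8 c^{2}$)
$S{\left(y,b \right)} = -72$ ($S{\left(y,b \right)} = - 8 \left(-3\right)^{2} = \left(-8\right) 9 = -72$)
$3139 - S{\left(D{\left(\left(-1 + 5\right) + 6 \right)},5 \right)} = 3139 - -72 = 3139 + 72 = 3211$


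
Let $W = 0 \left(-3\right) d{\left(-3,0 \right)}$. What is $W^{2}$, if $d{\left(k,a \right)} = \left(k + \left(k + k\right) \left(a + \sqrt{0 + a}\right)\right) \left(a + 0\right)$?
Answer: $0$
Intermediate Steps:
$d{\left(k,a \right)} = a \left(k + 2 k \left(a + \sqrt{a}\right)\right)$ ($d{\left(k,a \right)} = \left(k + 2 k \left(a + \sqrt{a}\right)\right) a = a \left(k + 2 k \left(a + \sqrt{a}\right)\right)$)
$W = 0$ ($W = 0 \left(-3\right) \left(- 3 \left(0 + 2 \cdot 0^{2} + 2 \cdot 0^{\frac{3}{2}}\right)\right) = 0 \left(- 3 \left(0 + 2 \cdot 0 + 2 \cdot 0\right)\right) = 0 \left(- 3 \left(0 + 0 + 0\right)\right) = 0 \left(\left(-3\right) 0\right) = 0 \cdot 0 = 0$)
$W^{2} = 0^{2} = 0$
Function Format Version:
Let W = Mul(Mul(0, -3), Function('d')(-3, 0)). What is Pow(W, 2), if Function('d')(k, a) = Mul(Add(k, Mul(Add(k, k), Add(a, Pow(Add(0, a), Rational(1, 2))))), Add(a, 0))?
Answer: 0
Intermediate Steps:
Function('d')(k, a) = Mul(a, Add(k, Mul(2, k, Add(a, Pow(a, Rational(1, 2)))))) (Function('d')(k, a) = Mul(Add(k, Mul(Mul(2, k), Add(a, Pow(a, Rational(1, 2))))), a) = Mul(Add(k, Mul(2, k, Add(a, Pow(a, Rational(1, 2))))), a) = Mul(a, Add(k, Mul(2, k, Add(a, Pow(a, Rational(1, 2)))))))
W = 0 (W = Mul(Mul(0, -3), Mul(-3, Add(0, Mul(2, Pow(0, 2)), Mul(2, Pow(0, Rational(3, 2)))))) = Mul(0, Mul(-3, Add(0, Mul(2, 0), Mul(2, 0)))) = Mul(0, Mul(-3, Add(0, 0, 0))) = Mul(0, Mul(-3, 0)) = Mul(0, 0) = 0)
Pow(W, 2) = Pow(0, 2) = 0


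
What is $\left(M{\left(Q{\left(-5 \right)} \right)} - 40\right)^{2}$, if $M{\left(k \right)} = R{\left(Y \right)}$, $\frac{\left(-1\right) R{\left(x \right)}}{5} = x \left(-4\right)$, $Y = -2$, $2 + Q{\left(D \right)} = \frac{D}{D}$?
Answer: $6400$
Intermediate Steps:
$Q{\left(D \right)} = -1$ ($Q{\left(D \right)} = -2 + \frac{D}{D} = -2 + 1 = -1$)
$R{\left(x \right)} = 20 x$ ($R{\left(x \right)} = - 5 x \left(-4\right) = - 5 \left(- 4 x\right) = 20 x$)
$M{\left(k \right)} = -40$ ($M{\left(k \right)} = 20 \left(-2\right) = -40$)
$\left(M{\left(Q{\left(-5 \right)} \right)} - 40\right)^{2} = \left(-40 - 40\right)^{2} = \left(-80\right)^{2} = 6400$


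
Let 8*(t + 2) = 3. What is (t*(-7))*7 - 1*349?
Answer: -2155/8 ≈ -269.38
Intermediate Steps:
t = -13/8 (t = -2 + (⅛)*3 = -2 + 3/8 = -13/8 ≈ -1.6250)
(t*(-7))*7 - 1*349 = -13/8*(-7)*7 - 1*349 = (91/8)*7 - 349 = 637/8 - 349 = -2155/8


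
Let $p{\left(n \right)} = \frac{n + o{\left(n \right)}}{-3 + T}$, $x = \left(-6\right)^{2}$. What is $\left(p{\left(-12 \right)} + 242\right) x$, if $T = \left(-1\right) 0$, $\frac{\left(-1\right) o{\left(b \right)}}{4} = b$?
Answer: $8280$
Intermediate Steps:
$x = 36$
$o{\left(b \right)} = - 4 b$
$T = 0$
$p{\left(n \right)} = n$ ($p{\left(n \right)} = \frac{n - 4 n}{-3 + 0} = \frac{\left(-3\right) n}{-3} = - 3 n \left(- \frac{1}{3}\right) = n$)
$\left(p{\left(-12 \right)} + 242\right) x = \left(-12 + 242\right) 36 = 230 \cdot 36 = 8280$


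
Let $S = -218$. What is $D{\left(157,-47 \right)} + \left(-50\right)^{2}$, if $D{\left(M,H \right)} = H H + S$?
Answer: $4491$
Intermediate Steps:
$D{\left(M,H \right)} = -218 + H^{2}$ ($D{\left(M,H \right)} = H H - 218 = H^{2} - 218 = -218 + H^{2}$)
$D{\left(157,-47 \right)} + \left(-50\right)^{2} = \left(-218 + \left(-47\right)^{2}\right) + \left(-50\right)^{2} = \left(-218 + 2209\right) + 2500 = 1991 + 2500 = 4491$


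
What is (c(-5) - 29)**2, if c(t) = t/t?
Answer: 784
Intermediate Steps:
c(t) = 1
(c(-5) - 29)**2 = (1 - 29)**2 = (-28)**2 = 784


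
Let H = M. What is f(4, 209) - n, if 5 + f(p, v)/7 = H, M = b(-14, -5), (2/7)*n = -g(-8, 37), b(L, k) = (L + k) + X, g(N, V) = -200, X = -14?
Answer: -966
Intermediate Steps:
b(L, k) = -14 + L + k (b(L, k) = (L + k) - 14 = -14 + L + k)
n = 700 (n = 7*(-1*(-200))/2 = (7/2)*200 = 700)
M = -33 (M = -14 - 14 - 5 = -33)
H = -33
f(p, v) = -266 (f(p, v) = -35 + 7*(-33) = -35 - 231 = -266)
f(4, 209) - n = -266 - 1*700 = -266 - 700 = -966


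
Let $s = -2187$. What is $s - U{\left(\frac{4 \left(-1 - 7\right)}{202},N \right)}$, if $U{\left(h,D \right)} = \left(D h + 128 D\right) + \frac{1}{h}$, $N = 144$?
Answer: $- \frac{33273239}{1616} \approx -20590.0$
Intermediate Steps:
$U{\left(h,D \right)} = \frac{1}{h} + 128 D + D h$ ($U{\left(h,D \right)} = \left(128 D + D h\right) + \frac{1}{h} = \frac{1}{h} + 128 D + D h$)
$s - U{\left(\frac{4 \left(-1 - 7\right)}{202},N \right)} = -2187 - \frac{1 + 144 \frac{4 \left(-1 - 7\right)}{202} \left(128 + \frac{4 \left(-1 - 7\right)}{202}\right)}{4 \left(-1 - 7\right) \frac{1}{202}} = -2187 - \frac{1 + 144 \cdot 4 \left(-8\right) \frac{1}{202} \left(128 + 4 \left(-8\right) \frac{1}{202}\right)}{4 \left(-8\right) \frac{1}{202}} = -2187 - \frac{1 + 144 \left(\left(-32\right) \frac{1}{202}\right) \left(128 - \frac{16}{101}\right)}{\left(-32\right) \frac{1}{202}} = -2187 - \frac{1 + 144 \left(- \frac{16}{101}\right) \left(128 - \frac{16}{101}\right)}{- \frac{16}{101}} = -2187 - - \frac{101 \left(1 + 144 \left(- \frac{16}{101}\right) \frac{12912}{101}\right)}{16} = -2187 - - \frac{101 \left(1 - \frac{29749248}{10201}\right)}{16} = -2187 - \left(- \frac{101}{16}\right) \left(- \frac{29739047}{10201}\right) = -2187 - \frac{29739047}{1616} = - \frac{33273239}{1616}$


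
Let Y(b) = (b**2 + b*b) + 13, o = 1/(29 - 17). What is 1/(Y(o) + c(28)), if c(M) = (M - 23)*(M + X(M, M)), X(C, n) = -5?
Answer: 72/9217 ≈ 0.0078117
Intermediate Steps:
o = 1/12 ≈ 0.083333
Y(b) = 13 + 2*b**2 (Y(b) = (b**2 + b**2) + 13 = 2*b**2 + 13 = 13 + 2*b**2)
c(M) = (-23 + M)*(-5 + M) (c(M) = (M - 23)*(M - 5) = (-23 + M)*(-5 + M))
1/(Y(o) + c(28)) = 1/((13 + 2*(1/12)**2) + (115 + 28**2 - 28*28)) = 1/((13 + 2*(1/144)) + (115 + 784 - 784)) = 1/((13 + 1/72) + 115) = 1/(937/72 + 115) = 1/(9217/72) = 72/9217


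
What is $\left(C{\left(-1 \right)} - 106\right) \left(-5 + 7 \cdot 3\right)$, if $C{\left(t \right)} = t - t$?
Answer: $-1696$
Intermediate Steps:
$C{\left(t \right)} = 0$
$\left(C{\left(-1 \right)} - 106\right) \left(-5 + 7 \cdot 3\right) = \left(0 - 106\right) \left(-5 + 7 \cdot 3\right) = - 106 \left(-5 + 21\right) = \left(-106\right) 16 = -1696$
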